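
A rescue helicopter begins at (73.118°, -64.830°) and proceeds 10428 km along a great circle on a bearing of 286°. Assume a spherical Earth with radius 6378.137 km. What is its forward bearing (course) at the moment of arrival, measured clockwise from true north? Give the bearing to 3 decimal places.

The arc subtends δ = 10428/6378.137 = 1.634960 rad at the centre.
Converting: φ₁ = 1.276150 rad, θ = 4.991642 rad.
Applying the spherical law of cosines for sides, sin φ₂ = sin φ₁ cos δ + cos φ₁ sin δ cos θ = 0.018524, so φ₂ = 1.061°.
Then Δλ = atan2(-0.278577, -0.081846) = -1.856554 rad, from sin θ sin δ cos φ₁ over cos δ − sin φ₁ sin φ₂.
λ₂ = λ₁ + Δλ = -171.203°.
The forward bearing on arrival equals the back-azimuth from the destination plus 180°.
Back-azimuth from P₂ (1.061°, -171.203°) to P₁ (73.118°, -64.830°), with Δλ' = λ₁ − λ₂ = 106.373°: atan2( sin Δλ' cos φ₁ , cos φ₂ sin φ₁ − sin φ₂ cos φ₁ cos Δλ' ) = 16.212°.
Final bearing = (16.212° + 180°) mod 360° = 196.212°.

final bearing 196.212°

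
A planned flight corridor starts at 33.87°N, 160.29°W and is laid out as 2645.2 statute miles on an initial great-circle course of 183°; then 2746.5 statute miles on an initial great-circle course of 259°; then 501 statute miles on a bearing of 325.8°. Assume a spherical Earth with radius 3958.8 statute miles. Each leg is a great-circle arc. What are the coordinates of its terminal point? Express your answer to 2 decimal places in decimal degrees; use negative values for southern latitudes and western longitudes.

Apply the spherical direct solution leg by leg, carrying full precision between legs.
Leg 1: from (33.87°, -160.29°), δ = 2645.2/3958.8 = 0.668182 rad, θ = 183° → φ = -4.37°, λ = -162.15°.
Leg 2: from (-4.37°, -162.15°), δ = 2746.5/3958.8 = 0.693771 rad, θ = 259° → φ = -10.39°, λ = 158.19°.
Leg 3: from (-10.39°, 158.19°), δ = 501/3958.8 = 0.126554 rad, θ = 325.8° → φ = -4.37°, λ = 154.11°.

latitude -4.37°, longitude 154.11°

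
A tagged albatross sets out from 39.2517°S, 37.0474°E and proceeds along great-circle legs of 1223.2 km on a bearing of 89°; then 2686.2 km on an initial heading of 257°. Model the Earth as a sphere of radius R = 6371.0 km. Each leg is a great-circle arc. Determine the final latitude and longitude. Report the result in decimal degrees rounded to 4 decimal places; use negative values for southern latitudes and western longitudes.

latitude -39.5457°, longitude 19.9605°

Apply the spherical direct solution leg by leg, carrying full precision between legs.
Leg 1: from (-39.2517°, 37.0474°), δ = 1223.2/6371 = 0.191995 rad, θ = 89° → φ = -38.2084°, λ = 51.0996°.
Leg 2: from (-38.2084°, 51.0996°), δ = 2686.2/6371 = 0.421629 rad, θ = 257° → φ = -39.5457°, λ = 19.9605°.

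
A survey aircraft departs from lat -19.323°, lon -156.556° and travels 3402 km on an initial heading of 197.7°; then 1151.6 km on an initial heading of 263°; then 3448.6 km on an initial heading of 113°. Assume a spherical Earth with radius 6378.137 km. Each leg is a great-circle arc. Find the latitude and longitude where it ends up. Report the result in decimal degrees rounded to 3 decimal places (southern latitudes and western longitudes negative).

latitude -50.593°, longitude -137.100°

Apply the spherical direct solution leg by leg, carrying full precision between legs.
Leg 1: from (-19.323°, -156.556°), δ = 3402/6378.137 = 0.533385 rad, θ = 197.7° → φ = -47.904°, λ = -169.888°.
Leg 2: from (-47.904°, -169.888°), δ = 1151.6/6378.137 = 0.180554 rad, θ = 263° → φ = -48.128°, λ = 174.624°.
Leg 3: from (-48.128°, 174.624°), δ = 3448.6/6378.137 = 0.540691 rad, θ = 113° → φ = -50.593°, λ = -137.100°.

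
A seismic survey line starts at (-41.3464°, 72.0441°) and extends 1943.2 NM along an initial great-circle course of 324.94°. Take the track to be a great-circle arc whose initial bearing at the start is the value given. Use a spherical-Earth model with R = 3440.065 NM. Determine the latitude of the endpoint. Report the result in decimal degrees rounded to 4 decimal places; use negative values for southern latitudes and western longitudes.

Central angle δ = d/R = 0.564873 rad.
Start latitude φ₁ = -0.721631 rad; initial bearing θ = 5.671273 rad.
Destination latitude: φ₂ = arcsin( sin φ₁ cos δ + cos φ₁ sin δ cos θ ) = arcsin(-0.229036) = -13.2403°.
Δλ = atan2( sin θ sin δ cos φ₁ , cos δ − sin φ₁ sin φ₂ ) = atan2(-0.230849, 0.693353) = -0.321401 rad = -18.4149°.
Hence λ₂ = 72.0441° + -18.4149° = 53.6292°.

latitude -13.2403°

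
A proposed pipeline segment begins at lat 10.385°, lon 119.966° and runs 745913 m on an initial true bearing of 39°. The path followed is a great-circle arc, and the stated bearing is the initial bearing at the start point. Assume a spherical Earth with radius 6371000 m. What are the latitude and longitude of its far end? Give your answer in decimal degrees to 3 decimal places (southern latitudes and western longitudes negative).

latitude 15.564°, longitude 124.343°

The arc subtends δ = 745913/6371000 = 0.117079 rad at the centre.
Start latitude φ₁ = 0.181252 rad; initial bearing θ = 0.680678 rad.
sin φ₂ = sin φ₁ cos δ + cos φ₁ sin δ cos θ = (0.180262)(0.993154) + (0.983619)(0.116812)(0.777146) = 0.268321
φ₂ = asin(0.268321) = 0.271649 rad = 15.564°.
For the longitude increment, Δλ = atan2( sin θ sin δ cos φ₁, cos δ − sin φ₁ sin φ₂ ) = atan2(0.072308, 0.944786) = 4.377°.
λ₂ = 119.966° + 4.377° = 124.343°.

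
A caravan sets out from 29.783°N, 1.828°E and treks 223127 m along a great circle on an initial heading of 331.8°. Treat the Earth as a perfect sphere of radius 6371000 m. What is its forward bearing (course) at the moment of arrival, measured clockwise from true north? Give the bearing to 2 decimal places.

The arc subtends δ = 223127/6371000 = 0.035022 rad at the centre.
With φ₁ = 29.783° = 0.519811 rad and θ = 331.8° = 5.791002 rad:
Applying the spherical law of cosines for sides, sin φ₂ = sin φ₁ cos δ + cos φ₁ sin δ cos θ = 0.523195, so φ₂ = 31.547°.
Then Δλ = atan2(-0.014361, 0.739507) = -0.019417 rad, from sin θ sin δ cos φ₁ over cos δ − sin φ₁ sin φ₂.
λ₂ = 1.828° + -1.113° = 0.715°.
The forward bearing on arrival equals the back-azimuth from the destination plus 180°.
Back-azimuth from P₂ (31.55°, 0.72°) to P₁ (29.78°, 1.83°), with Δλ' = λ₁ − λ₂ = 1.11°: atan2( sin Δλ' cos φ₁ , cos φ₂ sin φ₁ − sin φ₂ cos φ₁ cos Δλ' ) = 151.23°.
Final bearing = (151.23° + 180°) mod 360° = 331.23°.

final bearing 331.23°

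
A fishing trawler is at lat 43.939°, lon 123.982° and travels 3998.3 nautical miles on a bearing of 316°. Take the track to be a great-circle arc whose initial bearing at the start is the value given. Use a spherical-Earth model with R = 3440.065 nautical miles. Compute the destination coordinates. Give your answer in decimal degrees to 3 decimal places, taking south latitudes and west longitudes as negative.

The arc subtends δ = 3998.3/3440.065 = 1.162275 rad at the centre.
Start latitude φ₁ = 0.766880 rad; initial bearing θ = 5.515240 rad.
Applying the spherical law of cosines for sides, sin φ₂ = sin φ₁ cos δ + cos φ₁ sin δ cos θ = 0.751007, so φ₂ = 48.678°.
Then Δλ = atan2(-0.459046, -0.123865) = -1.834350 rad, from sin θ sin δ cos φ₁ over cos δ − sin φ₁ sin φ₂.
λ₂ = λ₁ + Δλ = 18.881°.

latitude 48.678°, longitude 18.881°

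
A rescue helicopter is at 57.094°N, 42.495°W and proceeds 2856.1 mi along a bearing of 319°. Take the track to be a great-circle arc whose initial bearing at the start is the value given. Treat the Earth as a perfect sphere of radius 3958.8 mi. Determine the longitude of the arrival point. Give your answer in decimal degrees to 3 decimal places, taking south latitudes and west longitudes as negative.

longitude -133.895°

δ = 2856.1/3958.8 = 0.721456 rad (41.3364°).
With φ₁ = 57.094° = 0.996478 rad and θ = 319° = 5.567600 rad:
Applying the spherical law of cosines for sides, sin φ₂ = sin φ₁ cos δ + cos φ₁ sin δ cos θ = 0.901181, so φ₂ = 64.314°.
Then Δλ = atan2(-0.235403, -0.005754) = -1.595233 rad, from sin θ sin δ cos φ₁ over cos δ − sin φ₁ sin φ₂.
λ₂ = λ₁ + Δλ = -133.895°.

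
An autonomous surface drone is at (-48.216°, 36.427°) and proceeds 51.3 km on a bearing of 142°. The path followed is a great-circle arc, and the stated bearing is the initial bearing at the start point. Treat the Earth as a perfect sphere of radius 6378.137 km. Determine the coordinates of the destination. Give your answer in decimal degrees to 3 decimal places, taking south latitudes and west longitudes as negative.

latitude -48.578°, longitude 36.856°

The arc subtends δ = 51.3/6378.137 = 0.008043 rad at the centre.
Start latitude φ₁ = -0.841528 rad; initial bearing θ = 2.478368 rad.
sin φ₂ = sin φ₁ cos δ + cos φ₁ sin δ cos θ = (-0.745662)(0.999968) + (0.666324)(0.008043)(-0.788011) = -0.749861
φ₂ = asin(-0.749861) = -0.847852 rad = -48.578°.
For the longitude increment, Δλ = atan2( sin θ sin δ cos φ₁, cos δ − sin φ₁ sin φ₂ ) = atan2(0.003299, 0.440825) = 0.429°.
λ₂ = λ₁ + Δλ = 36.856°.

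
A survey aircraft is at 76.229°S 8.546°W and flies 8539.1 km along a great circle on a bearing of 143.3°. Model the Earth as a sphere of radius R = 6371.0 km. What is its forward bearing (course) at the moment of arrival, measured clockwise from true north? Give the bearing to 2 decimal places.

final bearing 8.96°

Angular distance δ = d/R = 8539.1 / 6371 = 1.340308 rad.
Converting: φ₁ = -1.330447 rad, θ = 2.501057 rad.
Destination latitude: φ₂ = arcsin( sin φ₁ cos δ + cos φ₁ sin δ cos θ ) = arcsin(-0.407695) = -24.060°.
For the longitude increment, Δλ = atan2( sin θ sin δ cos φ₁, cos δ − sin φ₁ sin φ₂ ) = atan2(0.138498, -0.167523) = 140.418°.
λ₂ = -8.546° + 140.418° = 131.872°.
The forward bearing on arrival equals the back-azimuth from the destination plus 180°.
Back-azimuth from P₂ (-24.06°, 131.87°) to P₁ (-76.23°, -8.55°), with Δλ' = λ₁ − λ₂ = -140.42°: atan2( sin Δλ' cos φ₁ , cos φ₂ sin φ₁ − sin φ₂ cos φ₁ cos Δλ' ) = 188.96°.
Final bearing = (188.96° + 180°) mod 360° = 8.96°.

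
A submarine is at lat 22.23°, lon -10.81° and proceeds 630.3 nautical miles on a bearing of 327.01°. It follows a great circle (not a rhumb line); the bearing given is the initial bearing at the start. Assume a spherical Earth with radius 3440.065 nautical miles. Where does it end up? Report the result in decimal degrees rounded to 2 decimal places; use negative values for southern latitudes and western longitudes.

Central angle δ = d/R = 0.183223 rad.
Converting: φ₁ = 0.387987 rad, θ = 5.707401 rad.
Applying the spherical law of cosines for sides, sin φ₂ = sin φ₁ cos δ + cos φ₁ sin δ cos θ = 0.513457, so φ₂ = 30.89°.
Then Δλ = atan2(-0.091833, 0.789008) = -0.115869 rad, from sin θ sin δ cos φ₁ over cos δ − sin φ₁ sin φ₂.
Hence λ₂ = -10.81° + -6.64° = -17.45°.

latitude 30.89°, longitude -17.45°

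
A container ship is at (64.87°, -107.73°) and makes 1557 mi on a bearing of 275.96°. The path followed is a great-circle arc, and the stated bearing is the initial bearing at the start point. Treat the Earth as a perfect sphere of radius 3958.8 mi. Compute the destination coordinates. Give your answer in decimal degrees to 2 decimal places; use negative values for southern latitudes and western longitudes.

latitude 58.55°, longitude -154.67°

Angular distance δ = d/R = 1557 / 3958.8 = 0.393301 rad.
Converting: φ₁ = 1.132195 rad, θ = 4.816411 rad.
sin φ₂ = sin φ₁ cos δ + cos φ₁ sin δ cos θ = (0.905347)(0.923649) + (0.424674)(0.383239)(0.103834) = 0.853122
φ₂ = asin(0.853122) = 1.021940 rad = 58.55°.
Δλ = atan2( sin θ sin δ cos φ₁ , cos δ − sin φ₁ sin φ₂ ) = atan2(-0.161872, 0.151278) = -0.819215 rad = -46.94°.
λ₂ = λ₁ + Δλ = -154.67°.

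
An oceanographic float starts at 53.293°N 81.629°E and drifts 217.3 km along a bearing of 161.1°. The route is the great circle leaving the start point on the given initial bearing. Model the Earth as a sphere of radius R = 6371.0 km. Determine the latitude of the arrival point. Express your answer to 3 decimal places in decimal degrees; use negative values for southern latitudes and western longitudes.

Angular distance δ = d/R = 217.3 / 6371 = 0.034108 rad.
With φ₁ = 53.293° = 0.930138 rad and θ = 161.1° = 2.811725 rad:
Destination latitude: φ₂ = arcsin( sin φ₁ cos δ + cos φ₁ sin δ cos θ ) = arcsin(0.781952) = 51.440°.
For the longitude increment, Δλ = atan2( sin θ sin δ cos φ₁, cos δ − sin φ₁ sin φ₂ ) = atan2(0.006602, 0.372525) = 1.015°.
Hence λ₂ = 81.629° + 1.015° = 82.644°.

latitude 51.440°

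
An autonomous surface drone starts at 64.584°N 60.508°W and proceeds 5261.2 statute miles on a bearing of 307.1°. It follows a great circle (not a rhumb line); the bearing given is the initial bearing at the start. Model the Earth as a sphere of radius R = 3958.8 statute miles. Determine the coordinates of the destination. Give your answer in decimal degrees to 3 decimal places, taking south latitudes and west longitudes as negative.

Angular distance δ = d/R = 5261.2 / 3958.8 = 1.328989 rad.
With φ₁ = 64.584° = 1.127203 rad and θ = 307.1° = 5.359906 rad:
Applying the spherical law of cosines for sides, sin φ₂ = sin φ₁ cos δ + cos φ₁ sin δ cos θ = 0.467640, so φ₂ = 27.881°.
For the longitude increment, Δλ = atan2( sin θ sin δ cos φ₁, cos δ − sin φ₁ sin φ₂ ) = atan2(-0.332354, -0.182921) = -118.828°.
λ₂ = -60.508° + -118.828° = -179.336°.

latitude 27.881°, longitude -179.336°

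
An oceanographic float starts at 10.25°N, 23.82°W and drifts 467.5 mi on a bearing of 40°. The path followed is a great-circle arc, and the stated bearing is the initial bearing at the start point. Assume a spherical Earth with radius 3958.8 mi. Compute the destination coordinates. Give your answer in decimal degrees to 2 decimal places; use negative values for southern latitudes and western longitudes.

Central angle δ = d/R = 0.118091 rad.
With φ₁ = 10.25° = 0.178896 rad and θ = 40° = 0.698132 rad:
sin φ₂ = sin φ₁ cos δ + cos φ₁ sin δ cos θ = (0.177944)(0.993035) + (0.984041)(0.117817)(0.766044) = 0.265517
φ₂ = asin(0.265517) = 0.268740 rad = 15.40°.
For the longitude increment, Δλ = atan2( sin θ sin δ cos φ₁, cos δ − sin φ₁ sin φ₂ ) = atan2(0.074523, 0.945788) = 4.51°.
λ₂ = -23.82° + 4.51° = -19.31°.

latitude 15.40°, longitude -19.31°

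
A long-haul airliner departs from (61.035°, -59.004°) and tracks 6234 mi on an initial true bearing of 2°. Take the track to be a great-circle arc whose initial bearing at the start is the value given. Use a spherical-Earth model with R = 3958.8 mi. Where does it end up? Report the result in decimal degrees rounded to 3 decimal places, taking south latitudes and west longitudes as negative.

latitude 28.721°, longitude 118.715°

The arc subtends δ = 6234/3958.8 = 1.574720 rad at the centre.
Start latitude φ₁ = 1.065262 rad; initial bearing θ = 0.034907 rad.
Destination latitude: φ₂ = arcsin( sin φ₁ cos δ + cos φ₁ sin δ cos θ ) = arcsin(0.480544) = 28.721°.
Then Δλ = atan2(0.016901, -0.424359) = 3.101787 rad, from sin θ sin δ cos φ₁ over cos δ − sin φ₁ sin φ₂.
λ₂ = λ₁ + Δλ = 118.715°.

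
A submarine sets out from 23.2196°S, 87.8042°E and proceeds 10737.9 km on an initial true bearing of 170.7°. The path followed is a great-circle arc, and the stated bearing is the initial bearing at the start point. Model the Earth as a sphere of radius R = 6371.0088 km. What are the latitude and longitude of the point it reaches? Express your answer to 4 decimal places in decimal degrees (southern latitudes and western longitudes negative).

latitude -58.8562°, longitude -110.2801°

The arc subtends δ = 10737.9/6371.0088 = 1.685432 rad at the centre.
Start latitude φ₁ = -0.405258 rad; initial bearing θ = 2.979277 rad.
Applying the spherical law of cosines for sides, sin φ₂ = sin φ₁ cos δ + cos φ₁ sin δ cos θ = -0.855872, so φ₂ = -58.8562°.
Δλ = atan2( sin θ sin δ cos φ₁ , cos δ − sin φ₁ sin φ₂ ) = atan2(0.147539, -0.451817) = 2.825963 rad = 161.9157°.
λ₂ = 87.8042° + 161.9157° = 249.7199°, normalized to (−180°, 180°] → -110.2801°.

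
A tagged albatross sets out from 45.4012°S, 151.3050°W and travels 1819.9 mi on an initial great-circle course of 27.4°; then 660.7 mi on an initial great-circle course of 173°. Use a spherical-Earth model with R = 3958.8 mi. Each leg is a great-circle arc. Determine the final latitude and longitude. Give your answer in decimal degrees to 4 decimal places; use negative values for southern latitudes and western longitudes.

latitude -30.6799°, longitude -137.3059°

Apply the spherical direct solution leg by leg, carrying full precision between legs.
Leg 1: from (-45.4012°, -151.3050°), δ = 1819.9/3958.8 = 0.459710 rad, θ = 27.4° → φ = -21.1946°, λ = -138.6548°.
Leg 2: from (-21.1946°, -138.6548°), δ = 660.7/3958.8 = 0.166894 rad, θ = 173° → φ = -30.6799°, λ = -137.3059°.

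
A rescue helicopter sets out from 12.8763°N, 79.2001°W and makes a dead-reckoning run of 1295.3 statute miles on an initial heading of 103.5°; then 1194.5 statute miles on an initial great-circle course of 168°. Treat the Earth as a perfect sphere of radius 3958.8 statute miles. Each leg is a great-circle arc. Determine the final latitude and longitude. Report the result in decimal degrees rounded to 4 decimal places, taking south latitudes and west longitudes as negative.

Apply the spherical direct solution leg by leg, carrying full precision between legs.
Leg 1: from (12.8763°, -79.2001°), δ = 1295.3/3958.8 = 0.327195 rad, θ = 103.5° → φ = 7.9254°, λ = -60.8078°.
Leg 2: from (7.9254°, -60.8078°), δ = 1194.5/3958.8 = 0.301733 rad, θ = 168° → φ = -8.9893°, λ = -57.2213°.

latitude -8.9893°, longitude -57.2213°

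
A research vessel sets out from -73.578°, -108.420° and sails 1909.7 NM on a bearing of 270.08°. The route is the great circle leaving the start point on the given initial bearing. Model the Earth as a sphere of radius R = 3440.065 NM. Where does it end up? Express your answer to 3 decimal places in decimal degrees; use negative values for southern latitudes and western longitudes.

latitude -54.583°, longitude -173.851°

δ = 1909.7/3440.065 = 0.555135 rad (31.8069°).
With φ₁ = -73.578° = -1.284178 rad and θ = 270.08° = 4.713785 rad:
Destination latitude: φ₂ = arcsin( sin φ₁ cos δ + cos φ₁ sin δ cos θ ) = arcsin(-0.814953) = -54.583°.
Then Δλ = atan2(-0.149004, 0.068122) = -1.141986 rad, from sin θ sin δ cos φ₁ over cos δ − sin φ₁ sin φ₂.
λ₂ = -108.420° + -65.431° = -173.851°.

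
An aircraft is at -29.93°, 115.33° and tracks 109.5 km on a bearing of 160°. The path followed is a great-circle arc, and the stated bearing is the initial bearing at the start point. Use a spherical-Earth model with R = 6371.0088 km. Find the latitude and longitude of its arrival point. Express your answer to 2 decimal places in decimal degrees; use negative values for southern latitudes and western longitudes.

δ = 109.5/6371.0088 = 0.017187 rad (0.9848°).
With φ₁ = -29.93° = -0.522377 rad and θ = 160° = 2.792527 rad:
Destination latitude: φ₂ = arcsin( sin φ₁ cos δ + cos φ₁ sin δ cos θ ) = arcsin(-0.512864) = -30.85°.
Then Δλ = atan2(0.005094, 0.743963) = 0.006847 rad, from sin θ sin δ cos φ₁ over cos δ − sin φ₁ sin φ₂.
Hence λ₂ = 115.33° + 0.39° = 115.72°.

latitude -30.85°, longitude 115.72°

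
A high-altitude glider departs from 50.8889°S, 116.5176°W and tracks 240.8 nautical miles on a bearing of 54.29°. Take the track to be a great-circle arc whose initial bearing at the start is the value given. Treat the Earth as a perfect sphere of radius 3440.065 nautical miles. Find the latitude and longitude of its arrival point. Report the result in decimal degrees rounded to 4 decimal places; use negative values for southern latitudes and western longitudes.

δ = 240.8/3440.065 = 0.069999 rad (4.0106°).
With φ₁ = -50.8889° = -0.888179 rad and θ = 54.29° = 0.947539 rad:
sin φ₂ = sin φ₁ cos δ + cos φ₁ sin δ cos θ = (-0.775924)(0.997551) + (0.630826)(0.069942)(0.583683) = -0.748271
φ₂ = asin(-0.748271) = -0.845453 rad = -48.4409°.
For the longitude increment, Δλ = atan2( sin θ sin δ cos φ₁, cos δ − sin φ₁ sin φ₂ ) = atan2(0.035825, 0.416949) = 4.9109°.
Hence λ₂ = -116.5176° + 4.9109° = -111.6067°.

latitude -48.4409°, longitude -111.6067°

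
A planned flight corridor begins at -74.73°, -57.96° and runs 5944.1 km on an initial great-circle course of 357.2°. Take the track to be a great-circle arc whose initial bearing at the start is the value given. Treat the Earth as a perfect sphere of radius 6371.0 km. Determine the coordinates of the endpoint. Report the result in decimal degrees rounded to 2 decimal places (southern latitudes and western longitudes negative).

latitude -21.29°, longitude -60.37°

The arc subtends δ = 5944.1/6371 = 0.932993 rad at the centre.
Converting: φ₁ = -1.304285 rad, θ = 6.234316 rad.
Destination latitude: φ₂ = arcsin( sin φ₁ cos δ + cos φ₁ sin δ cos θ ) = arcsin(-0.363072) = -21.29°.
Δλ = atan2( sin θ sin δ cos φ₁ , cos δ − sin φ₁ sin φ₂ ) = atan2(-0.010336, 0.245178) = -0.042133 rad = -2.41°.
λ₂ = λ₁ + Δλ = -60.37°.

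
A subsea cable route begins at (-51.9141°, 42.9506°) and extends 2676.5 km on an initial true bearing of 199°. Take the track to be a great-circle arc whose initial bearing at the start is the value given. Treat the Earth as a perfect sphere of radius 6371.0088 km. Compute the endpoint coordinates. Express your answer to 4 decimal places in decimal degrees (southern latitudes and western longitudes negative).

The arc subtends δ = 2676.5/6371.0088 = 0.420106 rad at the centre.
Start latitude φ₁ = -0.906072 rad; initial bearing θ = 3.473205 rad.
Applying the spherical law of cosines for sides, sin φ₂ = sin φ₁ cos δ + cos φ₁ sin δ cos θ = -0.956523, so φ₂ = -73.0429°.
Δλ = atan2( sin θ sin δ cos φ₁ , cos δ − sin φ₁ sin φ₂ ) = atan2(-0.081908, 0.160179) = -0.472687 rad = -27.0830°.
Hence λ₂ = 42.9506° + -27.0830° = 15.8676°.

latitude -73.0429°, longitude 15.8676°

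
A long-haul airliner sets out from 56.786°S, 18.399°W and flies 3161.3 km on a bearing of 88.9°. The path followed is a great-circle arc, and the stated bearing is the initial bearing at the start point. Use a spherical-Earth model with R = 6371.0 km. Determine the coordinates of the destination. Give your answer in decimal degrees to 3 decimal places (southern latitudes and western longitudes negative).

Central angle δ = d/R = 0.496202 rad.
With φ₁ = -56.786° = -0.991103 rad and θ = 88.9° = 1.551598 rad:
Applying the spherical law of cosines for sides, sin φ₂ = sin φ₁ cos δ + cos φ₁ sin δ cos θ = -0.730724, so φ₂ = -46.947°.
Then Δλ = atan2(0.260738, 0.268051) = 0.771569 rad, from sin θ sin δ cos φ₁ over cos δ − sin φ₁ sin φ₂.
λ₂ = -18.399° + 44.208° = 25.809°.

latitude -46.947°, longitude 25.809°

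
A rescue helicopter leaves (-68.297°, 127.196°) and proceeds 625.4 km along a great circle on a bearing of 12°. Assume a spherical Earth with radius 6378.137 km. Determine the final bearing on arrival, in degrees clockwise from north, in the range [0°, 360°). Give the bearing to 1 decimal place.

final bearing 9.7°

The arc subtends δ = 625.4/6378.137 = 0.098054 rad at the centre.
Start latitude φ₁ = -1.192008 rad; initial bearing θ = 0.209440 rad.
Destination latitude: φ₂ = arcsin( sin φ₁ cos δ + cos φ₁ sin δ cos θ ) = arcsin(-0.889240) = -62.778°.
Then Δλ = atan2(0.007527, 0.168992) = 0.044510 rad, from sin θ sin δ cos φ₁ over cos δ − sin φ₁ sin φ₂.
λ₂ = λ₁ + Δλ = 129.746°.
The forward bearing on arrival equals the back-azimuth from the destination plus 180°.
Back-azimuth from P₂ (-62.8°, 129.7°) to P₁ (-68.3°, 127.2°), with Δλ' = λ₁ − λ₂ = -2.6°: atan2( sin Δλ' cos φ₁ , cos φ₂ sin φ₁ − sin φ₂ cos φ₁ cos Δλ' ) = 189.7°.
Final bearing = (189.7° + 180°) mod 360° = 9.7°.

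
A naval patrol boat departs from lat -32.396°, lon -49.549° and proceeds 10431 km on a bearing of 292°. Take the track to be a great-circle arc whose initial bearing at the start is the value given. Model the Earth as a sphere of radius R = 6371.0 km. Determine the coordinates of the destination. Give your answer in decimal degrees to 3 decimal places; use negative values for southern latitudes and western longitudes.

Angular distance δ = d/R = 10431 / 6371 = 1.637263 rad.
With φ₁ = -32.396° = -0.565417 rad and θ = 292° = 5.096361 rad:
Applying the spherical law of cosines for sides, sin φ₂ = sin φ₁ cos δ + cos φ₁ sin δ cos θ = 0.351191, so φ₂ = 20.560°.
For the longitude increment, Δλ = atan2( sin θ sin δ cos φ₁, cos δ − sin φ₁ sin φ₂ ) = atan2(-0.781153, 0.121739) = -81.142°.
λ₂ = -49.549° + -81.142° = -130.691°.

latitude 20.560°, longitude -130.691°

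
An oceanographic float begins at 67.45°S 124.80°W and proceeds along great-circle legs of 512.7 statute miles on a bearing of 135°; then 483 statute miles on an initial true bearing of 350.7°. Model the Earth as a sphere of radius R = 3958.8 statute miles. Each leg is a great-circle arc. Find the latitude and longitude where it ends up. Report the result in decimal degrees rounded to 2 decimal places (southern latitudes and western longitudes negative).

Apply the spherical direct solution leg by leg, carrying full precision between legs.
Leg 1: from (-67.45°, -124.80°), δ = 512.7/3958.8 = 0.129509 rad, θ = 135° → φ = -71.96°, λ = -107.65°.
Leg 2: from (-71.96°, -107.65°), δ = 483/3958.8 = 0.122007 rad, θ = 350.7° → φ = -65.04°, λ = -110.32°.

latitude -65.04°, longitude -110.32°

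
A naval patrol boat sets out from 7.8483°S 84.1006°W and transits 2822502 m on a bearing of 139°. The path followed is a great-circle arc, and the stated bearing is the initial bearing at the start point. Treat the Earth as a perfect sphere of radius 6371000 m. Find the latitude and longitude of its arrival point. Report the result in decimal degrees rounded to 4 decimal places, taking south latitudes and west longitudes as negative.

The arc subtends δ = 2822502/6371000 = 0.443023 rad at the centre.
Start latitude φ₁ = -0.136979 rad; initial bearing θ = 2.426008 rad.
sin φ₂ = sin φ₁ cos δ + cos φ₁ sin δ cos θ = (-0.136551)(0.903460) + (0.990633)(0.428673)(-0.754710) = -0.443861
φ₂ = asin(-0.443861) = -0.459903 rad = -26.3505°.
Δλ = atan2( sin θ sin δ cos φ₁ , cos δ − sin φ₁ sin φ₂ ) = atan2(0.278600, 0.842850) = 0.319240 rad = 18.2911°.
λ₂ = λ₁ + Δλ = -65.8095°.

latitude -26.3505°, longitude -65.8095°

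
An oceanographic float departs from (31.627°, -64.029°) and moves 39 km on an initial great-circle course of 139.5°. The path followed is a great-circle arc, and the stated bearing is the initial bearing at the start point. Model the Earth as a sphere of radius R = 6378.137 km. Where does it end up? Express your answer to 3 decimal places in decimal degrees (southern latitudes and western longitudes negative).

latitude 31.360°, longitude -63.763°

The arc subtends δ = 39/6378.137 = 0.006115 rad at the centre.
With φ₁ = 31.627° = 0.551995 rad and θ = 139.5° = 2.434734 rad:
Applying the spherical law of cosines for sides, sin φ₂ = sin φ₁ cos δ + cos φ₁ sin δ cos θ = 0.520418, so φ₂ = 31.360°.
Then Δλ = atan2(0.003381, 0.727081) = 0.004651 rad, from sin θ sin δ cos φ₁ over cos δ − sin φ₁ sin φ₂.
Hence λ₂ = -64.029° + 0.266° = -63.763°.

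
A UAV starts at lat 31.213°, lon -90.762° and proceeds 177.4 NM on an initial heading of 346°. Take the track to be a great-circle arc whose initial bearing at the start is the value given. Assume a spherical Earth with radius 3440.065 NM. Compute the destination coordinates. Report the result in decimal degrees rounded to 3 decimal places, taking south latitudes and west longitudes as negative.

δ = 177.4/3440.065 = 0.051569 rad (2.9547°).
With φ₁ = 31.213° = 0.544770 rad and θ = 346° = 6.038839 rad:
sin φ₂ = sin φ₁ cos δ + cos φ₁ sin δ cos θ = (0.518221)(0.998671) + (0.855247)(0.051546)(0.970296) = 0.560307
φ₂ = asin(0.560307) = 0.594757 rad = 34.077°.
For the longitude increment, Δλ = atan2( sin θ sin δ cos φ₁, cos δ − sin φ₁ sin φ₂ ) = atan2(-0.010665, 0.708308) = -0.863°.
Hence λ₂ = -90.762° + -0.863° = -91.625°.

latitude 34.077°, longitude -91.625°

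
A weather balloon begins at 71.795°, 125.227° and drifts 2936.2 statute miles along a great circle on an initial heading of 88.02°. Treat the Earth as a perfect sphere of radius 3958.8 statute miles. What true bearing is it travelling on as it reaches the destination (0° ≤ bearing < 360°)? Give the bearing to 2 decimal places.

δ = 2936.2/3958.8 = 0.741689 rad (42.4957°).
Converting: φ₁ = 1.253059 rad, θ = 1.536239 rad.
Destination latitude: φ₂ = arcsin( sin φ₁ cos δ + cos φ₁ sin δ cos θ ) = arcsin(0.707713) = 45.049°.
Δλ = atan2( sin θ sin δ cos φ₁ , cos δ − sin φ₁ sin φ₂ ) = atan2(0.210923, 0.065040) = 1.271689 rad = 72.862°.
λ₂ = 125.227° + 72.862° = 198.089°, normalized to (−180°, 180°] → -161.911°.
The forward bearing on arrival equals the back-azimuth from the destination plus 180°.
Back-azimuth from P₂ (45.05°, -161.91°) to P₁ (71.80°, 125.23°), with Δλ' = λ₁ − λ₂ = 287.14°: atan2( sin Δλ' cos φ₁ , cos φ₂ sin φ₁ − sin φ₂ cos φ₁ cos Δλ' ) = 333.77°.
Final bearing = (333.77° + 180°) mod 360° = 153.77°.

final bearing 153.77°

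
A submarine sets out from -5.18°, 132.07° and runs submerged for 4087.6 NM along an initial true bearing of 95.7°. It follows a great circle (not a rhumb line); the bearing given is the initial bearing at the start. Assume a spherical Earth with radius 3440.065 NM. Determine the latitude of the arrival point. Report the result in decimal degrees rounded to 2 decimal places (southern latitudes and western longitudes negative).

The arc subtends δ = 4087.6/3440.065 = 1.188233 rad at the centre.
Converting: φ₁ = -0.090408 rad, θ = 1.670280 rad.
Applying the spherical law of cosines for sides, sin φ₂ = sin φ₁ cos δ + cos φ₁ sin δ cos θ = -0.125467, so φ₂ = -7.21°.
Then Δλ = atan2(0.919354, 0.361972) = 1.195712 rad, from sin θ sin δ cos φ₁ over cos δ − sin φ₁ sin φ₂.
λ₂ = 132.07° + 68.51° = 200.58°, normalized to (−180°, 180°] → -159.42°.

latitude -7.21°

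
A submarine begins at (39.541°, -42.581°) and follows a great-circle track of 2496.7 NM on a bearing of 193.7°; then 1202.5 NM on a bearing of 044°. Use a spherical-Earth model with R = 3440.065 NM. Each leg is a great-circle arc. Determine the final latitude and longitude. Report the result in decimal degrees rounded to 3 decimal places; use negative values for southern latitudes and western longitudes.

Apply the spherical direct solution leg by leg, carrying full precision between legs.
Leg 1: from (39.541°, -42.581°), δ = 2496.7/3440.065 = 0.725771 rad, θ = 193.7° → φ = -1.208°, λ = -51.627°.
Leg 2: from (-1.208°, -51.627°), δ = 1202.5/3440.065 = 0.349557 rad, θ = 44° → φ = 13.091°, λ = -37.489°.

latitude 13.091°, longitude -37.489°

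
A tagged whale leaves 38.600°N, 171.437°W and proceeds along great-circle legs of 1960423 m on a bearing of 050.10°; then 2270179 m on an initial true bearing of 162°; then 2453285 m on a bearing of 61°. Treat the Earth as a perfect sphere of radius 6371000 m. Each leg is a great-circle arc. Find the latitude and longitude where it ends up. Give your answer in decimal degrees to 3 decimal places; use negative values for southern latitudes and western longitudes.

Apply the spherical direct solution leg by leg, carrying full precision between legs.
Leg 1: from (38.600°, -171.437°), δ = 1960423/6371000 = 0.307710 rad, θ = 50.1° → φ = 48.280°, λ = -151.001°.
Leg 2: from (48.280°, -151.001°), δ = 2270179/6371000 = 0.356330 rad, θ = 162° → φ = 28.603°, λ = -143.949°.
Leg 3: from (28.603°, -143.949°), δ = 2453285/6371000 = 0.385071 rad, θ = 61° → φ = 37.126°, λ = -119.616°.

latitude 37.126°, longitude -119.616°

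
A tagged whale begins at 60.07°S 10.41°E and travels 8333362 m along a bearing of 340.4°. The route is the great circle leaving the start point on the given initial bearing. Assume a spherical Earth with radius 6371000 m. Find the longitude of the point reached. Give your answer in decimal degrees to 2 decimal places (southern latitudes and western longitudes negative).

The arc subtends δ = 8333362/6371000 = 1.308015 rad at the centre.
With φ₁ = -60.07° = -1.048419 rad and θ = 340.4° = 5.941101 rad:
Applying the spherical law of cosines for sides, sin φ₂ = sin φ₁ cos δ + cos φ₁ sin δ cos θ = 0.228772, so φ₂ = 13.22°.
Δλ = atan2( sin θ sin δ cos φ₁ , cos δ − sin φ₁ sin φ₂ ) = atan2(-0.161625, 0.458030) = -0.339230 rad = -19.44°.
λ₂ = 10.41° + -19.44° = -9.03°.

longitude -9.03°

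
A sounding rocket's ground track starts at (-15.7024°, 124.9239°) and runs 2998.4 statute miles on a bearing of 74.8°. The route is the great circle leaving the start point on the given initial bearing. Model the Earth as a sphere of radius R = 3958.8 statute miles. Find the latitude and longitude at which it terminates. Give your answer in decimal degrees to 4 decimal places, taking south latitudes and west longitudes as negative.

latitude -1.3319°, longitude 166.4667°

Angular distance δ = d/R = 2998.4 / 3958.8 = 0.757401 rad.
Converting: φ₁ = -0.274059 rad, θ = 1.305506 rad.
Destination latitude: φ₂ = arcsin( sin φ₁ cos δ + cos φ₁ sin δ cos θ ) = arcsin(-0.023243) = -1.3319°.
For the longitude increment, Δλ = atan2( sin θ sin δ cos φ₁, cos δ − sin φ₁ sin φ₂ ) = atan2(0.638258, 0.720333) = 41.5428°.
λ₂ = λ₁ + Δλ = 166.4667°.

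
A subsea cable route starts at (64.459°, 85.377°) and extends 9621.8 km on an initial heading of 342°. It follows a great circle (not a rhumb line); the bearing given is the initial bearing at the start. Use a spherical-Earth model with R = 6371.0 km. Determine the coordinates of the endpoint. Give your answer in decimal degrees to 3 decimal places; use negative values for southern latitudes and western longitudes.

latitude 27.639°, longitude -74.247°

Angular distance δ = d/R = 9621.8 / 6371 = 1.510250 rad.
With φ₁ = 64.459° = 1.125022 rad and θ = 342° = 5.969026 rad:
Applying the spherical law of cosines for sides, sin φ₂ = sin φ₁ cos δ + cos φ₁ sin δ cos θ = 0.463900, so φ₂ = 27.639°.
For the longitude increment, Δλ = atan2( sin θ sin δ cos φ₁, cos δ − sin φ₁ sin φ₂ ) = atan2(-0.132991, -0.358056) = -159.624°.
λ₂ = 85.377° + -159.624° = -74.247°.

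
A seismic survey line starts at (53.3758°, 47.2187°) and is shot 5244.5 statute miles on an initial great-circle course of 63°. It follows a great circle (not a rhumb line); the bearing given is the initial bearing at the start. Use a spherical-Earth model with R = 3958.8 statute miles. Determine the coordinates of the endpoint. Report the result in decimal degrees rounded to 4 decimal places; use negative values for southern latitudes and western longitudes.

latitude 27.2675°, longitude 150.7576°

Central angle δ = d/R = 1.324770 rad.
Converting: φ₁ = 0.931583 rad, θ = 1.099557 rad.
sin φ₂ = sin φ₁ cos δ + cos φ₁ sin δ cos θ = (0.802566)(0.243552) + (0.596564)(0.969888)(0.453990) = 0.458145
φ₂ = asin(0.458145) = 0.475907 rad = 27.2675°.
For the longitude increment, Δλ = atan2( sin θ sin δ cos φ₁, cos δ − sin φ₁ sin φ₂ ) = atan2(0.515536, -0.124140) = 103.5389°.
λ₂ = 47.2187° + 103.5389° = 150.7576°.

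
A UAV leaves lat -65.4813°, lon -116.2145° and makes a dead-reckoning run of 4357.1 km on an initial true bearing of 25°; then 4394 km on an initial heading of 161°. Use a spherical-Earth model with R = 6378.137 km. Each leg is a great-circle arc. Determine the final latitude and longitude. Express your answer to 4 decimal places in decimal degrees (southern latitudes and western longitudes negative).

latitude -63.1967°, longitude -71.3212°

Apply the spherical direct solution leg by leg, carrying full precision between legs.
Leg 1: from (-65.4813°, -116.2145°), δ = 4357.1/6378.137 = 0.683131 rad, θ = 25° → φ = -27.9209°, λ = -98.6421°.
Leg 2: from (-27.9209°, -98.6421°), δ = 4394/6378.137 = 0.688916 rad, θ = 161° → φ = -63.1967°, λ = -71.3212°.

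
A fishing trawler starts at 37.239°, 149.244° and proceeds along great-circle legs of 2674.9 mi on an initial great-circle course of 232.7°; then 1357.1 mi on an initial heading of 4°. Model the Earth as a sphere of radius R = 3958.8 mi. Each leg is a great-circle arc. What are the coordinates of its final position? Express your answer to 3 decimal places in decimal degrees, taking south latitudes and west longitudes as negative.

latitude 29.402°, longitude 120.461°

Apply the spherical direct solution leg by leg, carrying full precision between legs.
Leg 1: from (37.239°, 149.244°), δ = 2674.9/3958.8 = 0.675685 rad, θ = 232.7° → φ = 9.814°, λ = 118.919°.
Leg 2: from (9.814°, 118.919°), δ = 1357.1/3958.8 = 0.342806 rad, θ = 4° → φ = 29.402°, λ = 120.461°.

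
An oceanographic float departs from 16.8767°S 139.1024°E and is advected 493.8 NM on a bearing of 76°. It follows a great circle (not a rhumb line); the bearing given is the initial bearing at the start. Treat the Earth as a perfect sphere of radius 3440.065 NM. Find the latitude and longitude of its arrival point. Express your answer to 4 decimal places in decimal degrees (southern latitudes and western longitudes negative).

δ = 493.8/3440.065 = 0.143544 rad (8.2245°).
Start latitude φ₁ = -0.294554 rad; initial bearing θ = 1.326450 rad.
sin φ₂ = sin φ₁ cos δ + cos φ₁ sin δ cos θ = (-0.290313)(0.989715) + (0.956932)(0.143051)(0.241922) = -0.254210
φ₂ = asin(-0.254210) = -0.257031 rad = -14.7268°.
Then Δλ = atan2(0.132824, 0.915915) = 0.144014 rad, from sin θ sin δ cos φ₁ over cos δ − sin φ₁ sin φ₂.
λ₂ = 139.1024° + 8.2514° = 147.3538°.

latitude -14.7268°, longitude 147.3538°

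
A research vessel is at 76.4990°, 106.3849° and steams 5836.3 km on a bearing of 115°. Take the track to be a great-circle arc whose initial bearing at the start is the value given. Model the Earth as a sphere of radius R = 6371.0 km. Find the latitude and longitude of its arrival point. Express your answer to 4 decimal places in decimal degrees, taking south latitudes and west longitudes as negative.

latitude 30.9206°, longitude 163.3137°

The arc subtends δ = 5836.3/6371 = 0.916073 rad at the centre.
With φ₁ = 76.4990° = 1.335159 rad and θ = 115° = 2.007129 rad:
Destination latitude: φ₂ = arcsin( sin φ₁ cos δ + cos φ₁ sin δ cos θ ) = arcsin(0.513849) = 30.9206°.
Then Δλ = atan2(0.167836, 0.109290) = 0.993596 rad, from sin θ sin δ cos φ₁ over cos δ − sin φ₁ sin φ₂.
Hence λ₂ = 106.3849° + 56.9288° = 163.3137°.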